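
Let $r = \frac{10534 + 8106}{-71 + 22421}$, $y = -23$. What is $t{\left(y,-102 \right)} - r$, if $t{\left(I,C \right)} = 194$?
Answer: $\frac{431726}{2235} \approx 193.17$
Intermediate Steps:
$r = \frac{1864}{2235}$ ($r = \frac{18640}{22350} = 18640 \cdot \frac{1}{22350} = \frac{1864}{2235} \approx 0.834$)
$t{\left(y,-102 \right)} - r = 194 - \frac{1864}{2235} = \frac{431726}{2235}$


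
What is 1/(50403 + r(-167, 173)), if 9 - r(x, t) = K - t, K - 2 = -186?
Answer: 1/50769 ≈ 1.9697e-5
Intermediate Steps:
K = -184 (K = 2 - 186 = -184)
r(x, t) = 193 + t (r(x, t) = 9 - (-184 - t) = 9 + (184 + t) = 193 + t)
1/(50403 + r(-167, 173)) = 1/(50403 + (193 + 173)) = 1/(50403 + 366) = 1/50769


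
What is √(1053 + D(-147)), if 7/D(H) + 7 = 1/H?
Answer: √1116067830/1030 ≈ 32.435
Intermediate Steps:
D(H) = 7/(-7 + 1/H)
√(1053 + D(-147)) = √(1053 - 7*(-147)/(-1 + 7*(-147))) = √(1053 - 7*(-147)/(-1 - 1029)) = √(1053 - 7*(-147)/(-1030)) = √(1053 - 7*(-147)*(-1/1030)) = √(1053 - 1029/1030) = √(1083561/1030) = √1116067830/1030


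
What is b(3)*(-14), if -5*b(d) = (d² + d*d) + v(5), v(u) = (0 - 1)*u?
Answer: 182/5 ≈ 36.400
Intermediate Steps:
v(u) = -u
b(d) = 1 - 2*d²/5 (b(d) = -((d² + d*d) - 1*5)/5 = -((d² + d²) - 5)/5 = -(2*d² - 5)/5 = -(-5 + 2*d²)/5 = 1 - 2*d²/5)
b(3)*(-14) = (1 - ⅖*3²)*(-14) = (1 - ⅖*9)*(-14) = (1 - 18/5)*(-14) = -13/5*(-14) = 182/5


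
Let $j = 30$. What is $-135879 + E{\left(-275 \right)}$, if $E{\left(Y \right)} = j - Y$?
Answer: $-135574$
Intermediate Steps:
$E{\left(Y \right)} = 30 - Y$
$-135879 + E{\left(-275 \right)} = -135879 + \left(30 - -275\right) = -135879 + \left(30 + 275\right) = -135879 + 305 = -135574$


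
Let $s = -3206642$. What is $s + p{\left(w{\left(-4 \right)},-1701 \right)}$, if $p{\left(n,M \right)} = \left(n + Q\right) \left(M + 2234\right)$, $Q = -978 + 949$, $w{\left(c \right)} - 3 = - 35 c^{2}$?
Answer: $-3518980$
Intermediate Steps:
$w{\left(c \right)} = 3 - 35 c^{2}$
$Q = -29$
$p{\left(n,M \right)} = \left(-29 + n\right) \left(2234 + M\right)$ ($p{\left(n,M \right)} = \left(n - 29\right) \left(M + 2234\right) = \left(-29 + n\right) \left(2234 + M\right)$)
$s + p{\left(w{\left(-4 \right)},-1701 \right)} = -3206642 - \left(15457 - 533 \left(3 - 35 \left(-4\right)^{2}\right)\right) = -3206642 + \left(-64786 + 49329 + 2234 \left(3 - 560\right) - 1701 \left(3 - 560\right)\right) = -3206642 + \left(-64786 + 49329 + 2234 \left(-557\right) - -947457\right) = -3206642 + \left(-64786 + 49329 - 1244338 + 947457\right) = -3206642 - 312338 = -3518980$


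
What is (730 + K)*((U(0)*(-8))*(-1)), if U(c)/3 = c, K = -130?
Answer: 0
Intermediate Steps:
U(c) = 3*c
(730 + K)*((U(0)*(-8))*(-1)) = (730 - 130)*(((3*0)*(-8))*(-1)) = 600*((0*(-8))*(-1)) = 600*(0*(-1)) = 600*0 = 0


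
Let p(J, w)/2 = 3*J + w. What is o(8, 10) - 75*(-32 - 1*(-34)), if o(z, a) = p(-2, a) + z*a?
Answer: -62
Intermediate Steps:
p(J, w) = 2*w + 6*J (p(J, w) = 2*(3*J + w) = 2*(w + 3*J) = 2*w + 6*J)
o(z, a) = -12 + 2*a + a*z (o(z, a) = (2*a + 6*(-2)) + z*a = (2*a - 12) + a*z = (-12 + 2*a) + a*z = -12 + 2*a + a*z)
o(8, 10) - 75*(-32 - 1*(-34)) = (-12 + 2*10 + 10*8) - 75*(-32 - 1*(-34)) = (-12 + 20 + 80) - 75*(-32 + 34) = 88 - 75*2 = 88 - 150 = -62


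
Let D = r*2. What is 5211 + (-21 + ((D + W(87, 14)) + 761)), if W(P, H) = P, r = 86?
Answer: 6210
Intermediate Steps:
D = 172 (D = 86*2 = 172)
5211 + (-21 + ((D + W(87, 14)) + 761)) = 5211 + (-21 + ((172 + 87) + 761)) = 5211 + (-21 + (259 + 761)) = 5211 + (-21 + 1020) = 5211 + 999 = 6210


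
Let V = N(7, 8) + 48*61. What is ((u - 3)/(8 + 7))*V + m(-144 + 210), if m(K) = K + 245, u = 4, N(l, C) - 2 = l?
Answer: 2534/5 ≈ 506.80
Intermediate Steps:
N(l, C) = 2 + l
m(K) = 245 + K
V = 2937 (V = (2 + 7) + 48*61 = 9 + 2928 = 2937)
((u - 3)/(8 + 7))*V + m(-144 + 210) = ((4 - 3)/(8 + 7))*2937 + (245 + (-144 + 210)) = (1/15)*2937 + (245 + 66) = (1*(1/15))*2937 + 311 = (1/15)*2937 + 311 = 979/5 + 311 = 2534/5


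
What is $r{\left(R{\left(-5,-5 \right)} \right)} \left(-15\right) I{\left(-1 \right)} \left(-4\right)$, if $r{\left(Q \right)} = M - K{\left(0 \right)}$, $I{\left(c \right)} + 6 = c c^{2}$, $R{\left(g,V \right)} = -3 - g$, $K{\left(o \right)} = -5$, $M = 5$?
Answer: $-4200$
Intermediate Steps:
$I{\left(c \right)} = -6 + c^{3}$ ($I{\left(c \right)} = -6 + c c^{2} = -6 + c^{3}$)
$r{\left(Q \right)} = 10$ ($r{\left(Q \right)} = 5 - -5 = 5 + 5 = 10$)
$r{\left(R{\left(-5,-5 \right)} \right)} \left(-15\right) I{\left(-1 \right)} \left(-4\right) = 10 \left(-15\right) \left(-6 + \left(-1\right)^{3}\right) \left(-4\right) = - 150 \left(-6 - 1\right) \left(-4\right) = \left(-150\right) \left(-7\right) \left(-4\right) = 1050 \left(-4\right) = -4200$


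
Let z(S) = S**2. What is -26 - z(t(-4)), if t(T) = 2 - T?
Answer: -62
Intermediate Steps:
-26 - z(t(-4)) = -26 - (2 - 1*(-4))**2 = -26 - (2 + 4)**2 = -26 - 1*6**2 = -26 - 1*36 = -26 - 36 = -62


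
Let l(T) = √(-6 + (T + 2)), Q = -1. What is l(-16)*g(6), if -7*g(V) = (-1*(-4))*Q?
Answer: 8*I*√5/7 ≈ 2.5555*I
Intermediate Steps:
g(V) = 4/7 (g(V) = -(-1*(-4))*(-1)/7 = -4*(-1)/7 = -⅐*(-4) = 4/7)
l(T) = √(-4 + T) (l(T) = √(-6 + (2 + T)) = √(-4 + T))
l(-16)*g(6) = √(-4 - 16)*(4/7) = √(-20)*(4/7) = (2*I*√5)*(4/7) = 8*I*√5/7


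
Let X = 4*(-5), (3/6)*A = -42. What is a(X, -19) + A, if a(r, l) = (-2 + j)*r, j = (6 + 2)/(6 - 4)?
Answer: -124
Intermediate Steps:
A = -84 (A = 2*(-42) = -84)
j = 4 (j = 8/2 = 8*(1/2) = 4)
X = -20
a(r, l) = 2*r (a(r, l) = (-2 + 4)*r = 2*r)
a(X, -19) + A = 2*(-20) - 84 = -40 - 84 = -124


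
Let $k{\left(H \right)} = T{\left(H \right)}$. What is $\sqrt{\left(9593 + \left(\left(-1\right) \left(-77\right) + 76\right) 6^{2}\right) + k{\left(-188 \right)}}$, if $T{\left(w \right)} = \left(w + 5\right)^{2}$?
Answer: $\sqrt{48590} \approx 220.43$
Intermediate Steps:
$T{\left(w \right)} = \left(5 + w\right)^{2}$
$k{\left(H \right)} = \left(5 + H\right)^{2}$
$\sqrt{\left(9593 + \left(\left(-1\right) \left(-77\right) + 76\right) 6^{2}\right) + k{\left(-188 \right)}} = \sqrt{\left(9593 + \left(\left(-1\right) \left(-77\right) + 76\right) 6^{2}\right) + \left(5 - 188\right)^{2}} = \sqrt{\left(9593 + \left(77 + 76\right) 36\right) + \left(-183\right)^{2}} = \sqrt{\left(9593 + 153 \cdot 36\right) + 33489} = \sqrt{\left(9593 + 5508\right) + 33489} = \sqrt{15101 + 33489} = \sqrt{48590}$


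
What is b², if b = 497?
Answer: 247009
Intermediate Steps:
b² = 497² = 247009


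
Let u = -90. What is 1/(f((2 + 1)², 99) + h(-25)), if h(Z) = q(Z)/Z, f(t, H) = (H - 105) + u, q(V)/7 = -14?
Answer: -25/2302 ≈ -0.010860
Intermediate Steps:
q(V) = -98 (q(V) = 7*(-14) = -98)
f(t, H) = -195 + H (f(t, H) = (H - 105) - 90 = (-105 + H) - 90 = -195 + H)
h(Z) = -98/Z
1/(f((2 + 1)², 99) + h(-25)) = 1/((-195 + 99) - 98/(-25)) = 1/(-96 - 98*(-1/25)) = 1/(-96 + 98/25) = 1/(-2302/25) = -25/2302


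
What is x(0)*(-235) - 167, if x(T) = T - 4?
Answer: 773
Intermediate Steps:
x(T) = -4 + T
x(0)*(-235) - 167 = (-4 + 0)*(-235) - 167 = -4*(-235) - 167 = 940 - 167 = 773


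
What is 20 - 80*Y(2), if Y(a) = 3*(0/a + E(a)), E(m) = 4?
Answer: -940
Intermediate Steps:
Y(a) = 12 (Y(a) = 3*(0/a + 4) = 3*(0 + 4) = 3*4 = 12)
20 - 80*Y(2) = 20 - 80*12 = 20 - 960 = -940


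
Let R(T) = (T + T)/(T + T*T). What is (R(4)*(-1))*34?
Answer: -68/5 ≈ -13.600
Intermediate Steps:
R(T) = 2*T/(T + T²) (R(T) = (2*T)/(T + T²) = 2*T/(T + T²))
(R(4)*(-1))*34 = ((2/(1 + 4))*(-1))*34 = ((2/5)*(-1))*34 = ((2*(⅕))*(-1))*34 = ((⅖)*(-1))*34 = -⅖*34 = -68/5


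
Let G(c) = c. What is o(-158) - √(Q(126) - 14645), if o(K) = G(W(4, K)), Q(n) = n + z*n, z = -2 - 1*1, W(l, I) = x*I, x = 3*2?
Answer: -948 - I*√14897 ≈ -948.0 - 122.05*I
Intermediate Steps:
x = 6
W(l, I) = 6*I
z = -3 (z = -2 - 1 = -3)
Q(n) = -2*n (Q(n) = n - 3*n = -2*n)
o(K) = 6*K
o(-158) - √(Q(126) - 14645) = 6*(-158) - √(-2*126 - 14645) = -948 - √(-252 - 14645) = -948 - √(-14897) = -948 - I*√14897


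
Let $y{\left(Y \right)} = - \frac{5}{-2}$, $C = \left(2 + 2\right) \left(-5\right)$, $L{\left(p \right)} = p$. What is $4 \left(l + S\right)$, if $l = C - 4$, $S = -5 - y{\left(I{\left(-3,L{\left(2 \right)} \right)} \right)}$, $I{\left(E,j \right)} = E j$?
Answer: $-126$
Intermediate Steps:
$C = -20$ ($C = 4 \left(-5\right) = -20$)
$y{\left(Y \right)} = \frac{5}{2}$ ($y{\left(Y \right)} = \left(-5\right) \left(- \frac{1}{2}\right) = \frac{5}{2}$)
$S = - \frac{15}{2}$ ($S = -5 - \frac{5}{2} = - \frac{15}{2} \approx -7.5$)
$l = -24$ ($l = -20 - 4 = -24$)
$4 \left(l + S\right) = 4 \left(-24 - \frac{15}{2}\right) = 4 \left(- \frac{63}{2}\right) = -126$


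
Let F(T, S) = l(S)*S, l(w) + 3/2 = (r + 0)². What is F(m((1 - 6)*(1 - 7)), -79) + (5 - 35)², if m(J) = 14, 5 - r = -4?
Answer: -10761/2 ≈ -5380.5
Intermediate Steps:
r = 9 (r = 5 - 1*(-4) = 5 + 4 = 9)
l(w) = 159/2 (l(w) = -3/2 + (9 + 0)² = -3/2 + 9² = -3/2 + 81 = 159/2)
F(T, S) = 159*S/2
F(m((1 - 6)*(1 - 7)), -79) + (5 - 35)² = (159/2)*(-79) + (5 - 35)² = -12561/2 + (-30)² = -12561/2 + 900 = -10761/2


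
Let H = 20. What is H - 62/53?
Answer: 998/53 ≈ 18.830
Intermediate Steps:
H - 62/53 = 20 - 62/53 = 998/53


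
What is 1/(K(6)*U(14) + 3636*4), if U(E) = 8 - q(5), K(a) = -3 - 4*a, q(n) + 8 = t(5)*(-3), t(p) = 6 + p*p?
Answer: 1/11601 ≈ 8.6199e-5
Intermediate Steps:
t(p) = 6 + p**2
q(n) = -101 (q(n) = -8 + (6 + 5**2)*(-3) = -8 + (6 + 25)*(-3) = -8 + 31*(-3) = -8 - 93 = -101)
U(E) = 109 (U(E) = 8 - 1*(-101) = 8 + 101 = 109)
1/(K(6)*U(14) + 3636*4) = 1/((-3 - 4*6)*109 + 3636*4) = 1/((-3 - 24)*109 + 14544) = 1/(-27*109 + 14544) = 1/(-2943 + 14544) = 1/11601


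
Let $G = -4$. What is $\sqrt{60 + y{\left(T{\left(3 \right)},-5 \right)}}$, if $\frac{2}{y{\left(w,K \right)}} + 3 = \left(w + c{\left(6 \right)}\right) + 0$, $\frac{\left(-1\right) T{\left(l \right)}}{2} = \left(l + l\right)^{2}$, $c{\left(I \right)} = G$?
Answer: $\frac{\sqrt{374302}}{79} \approx 7.7443$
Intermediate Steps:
$c{\left(I \right)} = -4$
$T{\left(l \right)} = - 8 l^{2}$ ($T{\left(l \right)} = - 2 \left(l + l\right)^{2} = - 2 \left(2 l\right)^{2} = - 2 \cdot 4 l^{2} = - 8 l^{2}$)
$y{\left(w,K \right)} = \frac{2}{-7 + w}$ ($y{\left(w,K \right)} = \frac{2}{-3 + \left(\left(w - 4\right) + 0\right)} = \frac{2}{-3 + \left(\left(-4 + w\right) + 0\right)} = \frac{2}{-3 + \left(-4 + w\right)} = \frac{2}{-7 + w}$)
$\sqrt{60 + y{\left(T{\left(3 \right)},-5 \right)}} = \sqrt{60 + \frac{2}{-7 - 8 \cdot 3^{2}}} = \sqrt{60 + \frac{2}{-7 - 72}} = \sqrt{60 + \frac{2}{-79}} = \sqrt{60 + 2 \left(- \frac{1}{79}\right)} = \sqrt{60 - \frac{2}{79}} = \sqrt{\frac{4738}{79}} = \frac{\sqrt{374302}}{79}$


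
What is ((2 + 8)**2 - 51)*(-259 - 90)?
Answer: -17101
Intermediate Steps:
((2 + 8)**2 - 51)*(-259 - 90) = (10**2 - 51)*(-349) = (100 - 51)*(-349) = 49*(-349) = -17101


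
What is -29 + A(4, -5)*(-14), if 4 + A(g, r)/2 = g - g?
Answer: 83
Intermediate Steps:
A(g, r) = -8 (A(g, r) = -8 + 2*(g - g) = -8 + 2*0 = -8 + 0 = -8)
-29 + A(4, -5)*(-14) = -29 - 8*(-14) = -29 + 112 = 83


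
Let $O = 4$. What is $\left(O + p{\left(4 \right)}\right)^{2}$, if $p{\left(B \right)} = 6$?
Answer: $100$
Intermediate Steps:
$\left(O + p{\left(4 \right)}\right)^{2} = \left(4 + 6\right)^{2} = 10^{2} = 100$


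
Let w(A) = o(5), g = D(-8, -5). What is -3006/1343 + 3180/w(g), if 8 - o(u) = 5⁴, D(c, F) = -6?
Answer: -6125442/828631 ≈ -7.3922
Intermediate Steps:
g = -6
o(u) = -617 (o(u) = 8 - 1*5⁴ = 8 - 1*625 = 8 - 625 = -617)
w(A) = -617
-3006/1343 + 3180/w(g) = -3006/1343 + 3180/(-617) = -3006*1/1343 + 3180*(-1/617) = -3006/1343 - 3180/617 = -6125442/828631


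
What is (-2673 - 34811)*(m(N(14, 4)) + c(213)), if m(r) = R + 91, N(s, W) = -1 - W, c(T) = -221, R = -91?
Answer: 8283964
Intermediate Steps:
m(r) = 0 (m(r) = -91 + 91 = 0)
(-2673 - 34811)*(m(N(14, 4)) + c(213)) = (-2673 - 34811)*(0 - 221) = -37484*(-221) = 8283964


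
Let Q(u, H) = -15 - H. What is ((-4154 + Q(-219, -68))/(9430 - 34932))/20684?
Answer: 4101/527483368 ≈ 7.7747e-6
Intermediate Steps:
((-4154 + Q(-219, -68))/(9430 - 34932))/20684 = ((-4154 + (-15 - 1*(-68)))/(9430 - 34932))/20684 = ((-4154 + (-15 + 68))/(-25502))*(1/20684) = ((-4154 + 53)*(-1/25502))*(1/20684) = -4101*(-1/25502)*(1/20684) = (4101/25502)*(1/20684) = 4101/527483368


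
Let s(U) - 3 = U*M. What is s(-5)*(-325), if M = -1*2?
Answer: -4225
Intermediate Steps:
M = -2
s(U) = 3 - 2*U (s(U) = 3 + U*(-2) = 3 - 2*U)
s(-5)*(-325) = (3 - 2*(-5))*(-325) = (3 + 10)*(-325) = 13*(-325) = -4225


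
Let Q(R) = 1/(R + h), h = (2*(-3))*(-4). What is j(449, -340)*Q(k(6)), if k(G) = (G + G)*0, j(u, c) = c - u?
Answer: -263/8 ≈ -32.875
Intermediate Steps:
k(G) = 0 (k(G) = (2*G)*0 = 0)
h = 24 (h = -6*(-4) = 24)
Q(R) = 1/(24 + R) (Q(R) = 1/(R + 24) = 1/(24 + R))
j(449, -340)*Q(k(6)) = (-340 - 1*449)/(24 + 0) = (-340 - 449)/24 = -789*1/24 = -263/8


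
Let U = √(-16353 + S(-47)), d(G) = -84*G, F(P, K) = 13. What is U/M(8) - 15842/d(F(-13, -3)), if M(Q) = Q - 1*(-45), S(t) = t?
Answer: 7921/546 + 20*I*√41/53 ≈ 14.507 + 2.4163*I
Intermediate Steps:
M(Q) = 45 + Q (M(Q) = Q + 45 = 45 + Q)
U = 20*I*√41 (U = √(-16353 - 47) = √(-16400) = 20*I*√41 ≈ 128.06*I)
U/M(8) - 15842/d(F(-13, -3)) = (20*I*√41)/(45 + 8) - 15842/((-84*13)) = (20*I*√41)/53 - 15842/(-1092) = (20*I*√41)*(1/53) - 15842*(-1/1092) = 20*I*√41/53 + 7921/546 = 7921/546 + 20*I*√41/53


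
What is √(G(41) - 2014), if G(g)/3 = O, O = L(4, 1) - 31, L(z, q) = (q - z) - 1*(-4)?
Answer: 2*I*√526 ≈ 45.869*I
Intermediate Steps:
L(z, q) = 4 + q - z (L(z, q) = (q - z) + 4 = 4 + q - z)
O = -30 (O = (4 + 1 - 1*4) - 31 = (4 + 1 - 4) - 31 = 1 - 31 = -30)
G(g) = -90 (G(g) = 3*(-30) = -90)
√(G(41) - 2014) = √(-90 - 2014) = √(-2104) = 2*I*√526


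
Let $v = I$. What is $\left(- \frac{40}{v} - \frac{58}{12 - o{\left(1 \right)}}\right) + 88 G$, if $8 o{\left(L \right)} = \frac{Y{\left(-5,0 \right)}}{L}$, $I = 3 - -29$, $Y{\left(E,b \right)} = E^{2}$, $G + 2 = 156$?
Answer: $\frac{3846557}{284} \approx 13544.0$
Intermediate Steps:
$G = 154$ ($G = -2 + 156 = 154$)
$I = 32$ ($I = 3 + 29 = 32$)
$v = 32$
$o{\left(L \right)} = \frac{25}{8 L}$ ($o{\left(L \right)} = \frac{\left(-5\right)^{2} \frac{1}{L}}{8} = \frac{25 \frac{1}{L}}{8} = \frac{25}{8 L}$)
$\left(- \frac{40}{v} - \frac{58}{12 - o{\left(1 \right)}}\right) + 88 G = \left(- \frac{40}{32} - \frac{58}{12 - \frac{25}{8 \cdot 1}}\right) + 88 \cdot 154 = \left(\left(-40\right) \frac{1}{32} - \frac{58}{12 - \frac{25}{8} \cdot 1}\right) + 13552 = \left(- \frac{5}{4} - \frac{58}{12 - \frac{25}{8}}\right) + 13552 = \left(- \frac{5}{4} - \frac{58}{\frac{71}{8}}\right) + 13552 = \left(- \frac{5}{4} - \frac{464}{71}\right) + 13552 = - \frac{2211}{284} + 13552 = \frac{3846557}{284}$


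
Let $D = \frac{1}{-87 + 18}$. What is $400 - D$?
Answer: $\frac{27601}{69} \approx 400.01$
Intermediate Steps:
$D = - \frac{1}{69}$ ($D = \frac{1}{-69} = - \frac{1}{69} \approx -0.014493$)
$400 - D = 400 - - \frac{1}{69} = 400 + \frac{1}{69} = \frac{27601}{69}$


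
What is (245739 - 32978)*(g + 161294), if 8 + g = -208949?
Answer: -10140827543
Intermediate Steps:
g = -208957 (g = -8 - 208949 = -208957)
(245739 - 32978)*(g + 161294) = (245739 - 32978)*(-208957 + 161294) = 212761*(-47663) = -10140827543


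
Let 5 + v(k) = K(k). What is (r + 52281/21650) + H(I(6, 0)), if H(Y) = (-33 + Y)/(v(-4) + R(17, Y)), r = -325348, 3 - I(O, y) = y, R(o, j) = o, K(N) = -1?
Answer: -77481700609/238150 ≈ -3.2535e+5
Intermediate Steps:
I(O, y) = 3 - y
v(k) = -6 (v(k) = -5 - 1 = -6)
H(Y) = -3 + Y/11 (H(Y) = (-33 + Y)/(-6 + 17) = (-33 + Y)/11 = (-33 + Y)*(1/11) = -3 + Y/11)
(r + 52281/21650) + H(I(6, 0)) = (-325348 + 52281/21650) + (-3 + (3 - 1*0)/11) = (-325348 + 52281*(1/21650)) + (-3 + (3 + 0)/11) = (-325348 + 52281/21650) + (-3 + (1/11)*3) = -7043731919/21650 + (-3 + 3/11) = -7043731919/21650 - 30/11 = -77481700609/238150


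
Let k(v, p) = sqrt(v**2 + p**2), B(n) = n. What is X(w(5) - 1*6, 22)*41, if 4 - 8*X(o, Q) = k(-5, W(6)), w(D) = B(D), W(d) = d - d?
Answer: -41/8 ≈ -5.1250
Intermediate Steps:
W(d) = 0
w(D) = D
k(v, p) = sqrt(p**2 + v**2)
X(o, Q) = -1/8 (X(o, Q) = 1/2 - sqrt(0**2 + (-5)**2)/8 = 1/2 - sqrt(0 + 25)/8 = 1/2 - sqrt(25)/8 = 1/2 - 1/8*5 = 1/2 - 5/8 = -1/8)
X(w(5) - 1*6, 22)*41 = -1/8*41 = -41/8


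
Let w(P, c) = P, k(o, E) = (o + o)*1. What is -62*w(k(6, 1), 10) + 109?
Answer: -635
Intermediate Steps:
k(o, E) = 2*o (k(o, E) = (2*o)*1 = 2*o)
-62*w(k(6, 1), 10) + 109 = -124*6 + 109 = -62*12 + 109 = -744 + 109 = -635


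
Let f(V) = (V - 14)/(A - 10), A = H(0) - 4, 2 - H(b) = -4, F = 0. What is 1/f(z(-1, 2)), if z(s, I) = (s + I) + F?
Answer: 8/13 ≈ 0.61539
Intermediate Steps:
H(b) = 6 (H(b) = 2 - 1*(-4) = 2 + 4 = 6)
z(s, I) = I + s (z(s, I) = (s + I) + 0 = (I + s) + 0 = I + s)
A = 2 (A = 6 - 4 = 2)
f(V) = 7/4 - V/8 (f(V) = (V - 14)/(2 - 10) = (-14 + V)/(-8) = (-14 + V)*(-1/8) = 7/4 - V/8)
1/f(z(-1, 2)) = 1/(7/4 - (2 - 1)/8) = 1/(7/4 - 1/8*1) = 1/(7/4 - 1/8) = 1/(13/8) = 8/13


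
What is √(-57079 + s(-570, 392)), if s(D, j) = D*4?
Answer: I*√59359 ≈ 243.64*I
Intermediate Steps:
s(D, j) = 4*D
√(-57079 + s(-570, 392)) = √(-57079 + 4*(-570)) = √(-57079 - 2280) = √(-59359) = I*√59359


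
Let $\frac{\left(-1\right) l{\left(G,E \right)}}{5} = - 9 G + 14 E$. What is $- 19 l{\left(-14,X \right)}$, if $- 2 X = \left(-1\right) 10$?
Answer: $18620$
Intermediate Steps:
$X = 5$ ($X = - \frac{\left(-1\right) 10}{2} = \left(- \frac{1}{2}\right) \left(-10\right) = 5$)
$l{\left(G,E \right)} = - 70 E + 45 G$ ($l{\left(G,E \right)} = - 5 \left(- 9 G + 14 E\right) = - 70 E + 45 G$)
$- 19 l{\left(-14,X \right)} = - 19 \left(\left(-70\right) 5 + 45 \left(-14\right)\right) = - 19 \left(-350 - 630\right) = \left(-19\right) \left(-980\right) = 18620$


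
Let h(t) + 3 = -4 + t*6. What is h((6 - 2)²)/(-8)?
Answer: -89/8 ≈ -11.125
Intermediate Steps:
h(t) = -7 + 6*t (h(t) = -3 + (-4 + t*6) = -3 + (-4 + 6*t) = -7 + 6*t)
h((6 - 2)²)/(-8) = (-7 + 6*(6 - 2)²)/(-8) = (-7 + 6*4²)*(-⅛) = (-7 + 6*16)*(-⅛) = (-7 + 96)*(-⅛) = 89*(-⅛) = -89/8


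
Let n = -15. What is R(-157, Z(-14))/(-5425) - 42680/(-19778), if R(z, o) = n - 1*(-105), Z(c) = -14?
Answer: 67378/31465 ≈ 2.1414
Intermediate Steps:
R(z, o) = 90 (R(z, o) = -15 - 1*(-105) = -15 + 105 = 90)
R(-157, Z(-14))/(-5425) - 42680/(-19778) = 90/(-5425) - 42680/(-19778) = 90*(-1/5425) - 42680*(-1/19778) = -18/1085 + 1940/899 = 67378/31465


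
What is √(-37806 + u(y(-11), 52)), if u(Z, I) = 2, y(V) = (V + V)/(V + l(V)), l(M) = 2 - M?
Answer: 2*I*√9451 ≈ 194.43*I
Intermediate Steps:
y(V) = V (y(V) = (V + V)/(V + (2 - V)) = (2*V)/2 = (2*V)*(½) = V)
√(-37806 + u(y(-11), 52)) = √(-37806 + 2) = √(-37804) = 2*I*√9451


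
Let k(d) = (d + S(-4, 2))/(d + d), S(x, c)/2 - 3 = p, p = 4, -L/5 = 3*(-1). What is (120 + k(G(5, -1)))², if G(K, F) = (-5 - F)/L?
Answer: 142129/16 ≈ 8883.1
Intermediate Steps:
L = 15 (L = -15*(-1) = -5*(-3) = 15)
G(K, F) = -⅓ - F/15 (G(K, F) = (-5 - F)/15 = (-5 - F)*(1/15) = -⅓ - F/15)
S(x, c) = 14 (S(x, c) = 6 + 2*4 = 6 + 8 = 14)
k(d) = (14 + d)/(2*d) (k(d) = (d + 14)/(d + d) = (14 + d)/((2*d)) = (14 + d)*(1/(2*d)) = (14 + d)/(2*d))
(120 + k(G(5, -1)))² = (120 + (14 + (-⅓ - 1/15*(-1)))/(2*(-⅓ - 1/15*(-1))))² = (120 + (14 + (-⅓ + 1/15))/(2*(-⅓ + 1/15)))² = (120 + (14 - 4/15)/(2*(-4/15)))² = (120 + (½)*(-15/4)*(206/15))² = (120 - 103/4)² = (377/4)² = 142129/16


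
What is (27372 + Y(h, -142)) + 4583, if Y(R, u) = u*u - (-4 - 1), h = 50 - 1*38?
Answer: 52124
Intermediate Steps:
h = 12 (h = 50 - 38 = 12)
Y(R, u) = 5 + u**2 (Y(R, u) = u**2 - 1*(-5) = u**2 + 5 = 5 + u**2)
(27372 + Y(h, -142)) + 4583 = (27372 + (5 + (-142)**2)) + 4583 = (27372 + (5 + 20164)) + 4583 = (27372 + 20169) + 4583 = 47541 + 4583 = 52124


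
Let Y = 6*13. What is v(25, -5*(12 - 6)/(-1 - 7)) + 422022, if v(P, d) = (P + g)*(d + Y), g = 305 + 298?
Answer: 473361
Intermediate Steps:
g = 603
Y = 78
v(P, d) = (78 + d)*(603 + P) (v(P, d) = (P + 603)*(d + 78) = (603 + P)*(78 + d) = (78 + d)*(603 + P))
v(25, -5*(12 - 6)/(-1 - 7)) + 422022 = (47034 + 78*25 + 603*(-5*(12 - 6)/(-1 - 7)) + 25*(-5*(12 - 6)/(-1 - 7))) + 422022 = (47034 + 1950 + 603*(-30/(-8)) + 25*(-30/(-8))) + 422022 = (47034 + 1950 + 603*(-30*(-1)/8) + 25*(-30*(-1)/8)) + 422022 = (47034 + 1950 + 603*(-5*(-¾)) + 25*(-5*(-¾))) + 422022 = (47034 + 1950 + 603*(15/4) + 25*(15/4)) + 422022 = (47034 + 1950 + 9045/4 + 375/4) + 422022 = 51339 + 422022 = 473361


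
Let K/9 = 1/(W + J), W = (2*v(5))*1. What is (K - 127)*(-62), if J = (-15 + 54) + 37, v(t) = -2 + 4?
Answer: 314681/40 ≈ 7867.0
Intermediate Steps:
v(t) = 2
J = 76 (J = 39 + 37 = 76)
W = 4 (W = (2*2)*1 = 4*1 = 4)
K = 9/80 (K = 9/(4 + 76) = 9/80 ≈ 0.11250)
(K - 127)*(-62) = (9/80 - 127)*(-62) = -10151/80*(-62) = 314681/40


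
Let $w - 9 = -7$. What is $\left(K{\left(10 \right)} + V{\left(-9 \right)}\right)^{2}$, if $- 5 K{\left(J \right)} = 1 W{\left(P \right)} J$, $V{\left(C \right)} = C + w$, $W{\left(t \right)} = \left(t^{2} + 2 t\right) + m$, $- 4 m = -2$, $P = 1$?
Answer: $196$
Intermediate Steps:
$m = \frac{1}{2}$ ($m = \left(- \frac{1}{4}\right) \left(-2\right) = \frac{1}{2} \approx 0.5$)
$W{\left(t \right)} = \frac{1}{2} + t^{2} + 2 t$ ($W{\left(t \right)} = \left(t^{2} + 2 t\right) + \frac{1}{2} = \frac{1}{2} + t^{2} + 2 t$)
$w = 2$ ($w = 9 - 7 = 2$)
$V{\left(C \right)} = 2 + C$ ($V{\left(C \right)} = C + 2 = 2 + C$)
$K{\left(J \right)} = - \frac{7 J}{10}$ ($K{\left(J \right)} = - \frac{1 \left(\frac{1}{2} + 1^{2} + 2 \cdot 1\right) J}{5} = - \frac{1 \left(\frac{1}{2} + 1 + 2\right) J}{5} = - \frac{1 \cdot \frac{7}{2} J}{5} = - \frac{\frac{7}{2} J}{5} = - \frac{7 J}{10}$)
$\left(K{\left(10 \right)} + V{\left(-9 \right)}\right)^{2} = \left(\left(- \frac{7}{10}\right) 10 + \left(2 - 9\right)\right)^{2} = \left(-7 - 7\right)^{2} = \left(-14\right)^{2} = 196$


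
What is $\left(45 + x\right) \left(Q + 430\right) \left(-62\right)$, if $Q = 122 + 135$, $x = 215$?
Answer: $-11074440$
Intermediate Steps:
$Q = 257$
$\left(45 + x\right) \left(Q + 430\right) \left(-62\right) = \left(45 + 215\right) \left(257 + 430\right) \left(-62\right) = 260 \cdot 687 \left(-62\right) = 178620 \left(-62\right) = -11074440$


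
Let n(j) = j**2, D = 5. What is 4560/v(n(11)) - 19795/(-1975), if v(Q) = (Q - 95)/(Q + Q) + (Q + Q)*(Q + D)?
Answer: 2964970771/291474055 ≈ 10.172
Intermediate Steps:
v(Q) = (-95 + Q)/(2*Q) + 2*Q*(5 + Q) (v(Q) = (Q - 95)/(Q + Q) + (Q + Q)*(Q + 5) = (-95 + Q)/((2*Q)) + (2*Q)*(5 + Q) = (-95 + Q)*(1/(2*Q)) + 2*Q*(5 + Q) = (-95 + Q)/(2*Q) + 2*Q*(5 + Q))
4560/v(n(11)) - 19795/(-1975) = 4560/(((-95 + 11**2*(1 + 4*(11**2)**2 + 20*11**2))/(2*(11**2)))) - 19795/(-1975) = 4560/(((1/2)*(-95 + 121*(1 + 4*121**2 + 20*121))/121)) - 19795*(-1/1975) = 4560/(((1/2)*(1/121)*(-95 + 121*(1 + 4*14641 + 2420)))) + 3959/395 = 4560/(((1/2)*(1/121)*(-95 + 121*(1 + 58564 + 2420)))) + 3959/395 = 4560/(((1/2)*(1/121)*(-95 + 121*60985))) + 3959/395 = 4560/(((1/2)*(1/121)*(-95 + 7379185))) + 3959/395 = 4560/(((1/2)*(1/121)*7379090)) + 3959/395 = 4560/(3689545/121) + 3959/395 = 4560*(121/3689545) + 3959/395 = 110352/737909 + 3959/395 = 2964970771/291474055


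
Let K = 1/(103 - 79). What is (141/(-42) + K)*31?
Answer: -17267/168 ≈ -102.78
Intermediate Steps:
K = 1/24 ≈ 0.041667
(141/(-42) + K)*31 = (141/(-42) + 1/24)*31 = (141*(-1/42) + 1/24)*31 = (-47/14 + 1/24)*31 = -557/168*31 = -17267/168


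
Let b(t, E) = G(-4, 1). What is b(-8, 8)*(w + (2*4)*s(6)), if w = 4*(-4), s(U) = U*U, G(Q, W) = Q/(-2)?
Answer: 544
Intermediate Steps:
G(Q, W) = -Q/2 (G(Q, W) = Q*(-1/2) = -Q/2)
b(t, E) = 2 (b(t, E) = -1/2*(-4) = 2)
s(U) = U**2
w = -16
b(-8, 8)*(w + (2*4)*s(6)) = 2*(-16 + (2*4)*6**2) = 2*(-16 + 8*36) = 2*(-16 + 288) = 2*272 = 544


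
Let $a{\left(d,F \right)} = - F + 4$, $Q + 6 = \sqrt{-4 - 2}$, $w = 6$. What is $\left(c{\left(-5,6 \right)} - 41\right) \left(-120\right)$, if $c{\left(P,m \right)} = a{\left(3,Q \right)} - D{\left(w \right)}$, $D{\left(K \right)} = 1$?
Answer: $3840 + 120 i \sqrt{6} \approx 3840.0 + 293.94 i$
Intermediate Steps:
$Q = -6 + i \sqrt{6}$ ($Q = -6 + \sqrt{-4 - 2} = -6 + \sqrt{-6} = -6 + i \sqrt{6} \approx -6.0 + 2.4495 i$)
$a{\left(d,F \right)} = 4 - F$
$c{\left(P,m \right)} = 9 - i \sqrt{6}$ ($c{\left(P,m \right)} = \left(4 - \left(-6 + i \sqrt{6}\right)\right) - 1 = \left(4 + \left(6 - i \sqrt{6}\right)\right) - 1 = \left(10 - i \sqrt{6}\right) - 1 = 9 - i \sqrt{6}$)
$\left(c{\left(-5,6 \right)} - 41\right) \left(-120\right) = \left(\left(9 - i \sqrt{6}\right) - 41\right) \left(-120\right) = \left(-32 - i \sqrt{6}\right) \left(-120\right) = 3840 + 120 i \sqrt{6}$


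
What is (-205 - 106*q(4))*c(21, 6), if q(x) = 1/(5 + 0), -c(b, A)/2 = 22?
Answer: 49764/5 ≈ 9952.8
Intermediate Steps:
c(b, A) = -44 (c(b, A) = -2*22 = -44)
q(x) = ⅕ (q(x) = 1/5 = ⅕)
(-205 - 106*q(4))*c(21, 6) = (-205 - 106*⅕)*(-44) = (-205 - 106/5)*(-44) = -1131/5*(-44) = 49764/5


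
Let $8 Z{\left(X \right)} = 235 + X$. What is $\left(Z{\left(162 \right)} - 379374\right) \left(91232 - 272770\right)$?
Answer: $\frac{275447153555}{4} \approx 6.8862 \cdot 10^{10}$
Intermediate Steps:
$Z{\left(X \right)} = \frac{235}{8} + \frac{X}{8}$ ($Z{\left(X \right)} = \frac{235 + X}{8} = \frac{235}{8} + \frac{X}{8}$)
$\left(Z{\left(162 \right)} - 379374\right) \left(91232 - 272770\right) = \left(\left(\frac{235}{8} + \frac{1}{8} \cdot 162\right) - 379374\right) \left(91232 - 272770\right) = \left(\left(\frac{235}{8} + \frac{81}{4}\right) - 379374\right) \left(-181538\right) = \left(\frac{397}{8} - 379374\right) \left(-181538\right) = \left(- \frac{3034595}{8}\right) \left(-181538\right) = \frac{275447153555}{4}$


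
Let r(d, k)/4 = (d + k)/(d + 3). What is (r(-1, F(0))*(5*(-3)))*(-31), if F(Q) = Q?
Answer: -930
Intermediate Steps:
r(d, k) = 4*(d + k)/(3 + d) (r(d, k) = 4*((d + k)/(d + 3)) = 4*((d + k)/(3 + d)) = 4*(d + k)/(3 + d))
(r(-1, F(0))*(5*(-3)))*(-31) = ((4*(-1 + 0)/(3 - 1))*(5*(-3)))*(-31) = ((4*(-1)/2)*(-15))*(-31) = ((4*(1/2)*(-1))*(-15))*(-31) = -2*(-15)*(-31) = 30*(-31) = -930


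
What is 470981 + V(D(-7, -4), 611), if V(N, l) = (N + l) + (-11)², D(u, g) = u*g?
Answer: 471741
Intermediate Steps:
D(u, g) = g*u
V(N, l) = 121 + N + l (V(N, l) = (N + l) + 121 = 121 + N + l)
470981 + V(D(-7, -4), 611) = 470981 + (121 - 4*(-7) + 611) = 470981 + (121 + 28 + 611) = 470981 + 760 = 471741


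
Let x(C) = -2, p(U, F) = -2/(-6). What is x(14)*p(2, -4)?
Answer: -⅔ ≈ -0.66667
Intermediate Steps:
p(U, F) = ⅓ (p(U, F) = -2*(-⅙) = ⅓)
x(14)*p(2, -4) = -2*⅓ = -⅔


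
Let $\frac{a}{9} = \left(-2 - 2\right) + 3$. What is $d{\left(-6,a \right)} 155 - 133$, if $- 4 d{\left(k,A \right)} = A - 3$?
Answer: $332$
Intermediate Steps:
$a = -9$ ($a = 9 \left(\left(-2 - 2\right) + 3\right) = 9 \left(-4 + 3\right) = 9 \left(-1\right) = -9$)
$d{\left(k,A \right)} = \frac{3}{4} - \frac{A}{4}$ ($d{\left(k,A \right)} = - \frac{A - 3}{4} = - \frac{-3 + A}{4} = \frac{3}{4} - \frac{A}{4}$)
$d{\left(-6,a \right)} 155 - 133 = \left(\frac{3}{4} - - \frac{9}{4}\right) 155 - 133 = \left(\frac{3}{4} + \frac{9}{4}\right) 155 - 133 = 3 \cdot 155 - 133 = 465 - 133 = 332$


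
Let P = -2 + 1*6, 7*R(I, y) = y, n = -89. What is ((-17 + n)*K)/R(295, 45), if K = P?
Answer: -2968/45 ≈ -65.956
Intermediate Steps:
R(I, y) = y/7
P = 4 (P = -2 + 6 = 4)
K = 4
((-17 + n)*K)/R(295, 45) = ((-17 - 89)*4)/(((⅐)*45)) = (-106*4)/(45/7) = -424*7/45 = -2968/45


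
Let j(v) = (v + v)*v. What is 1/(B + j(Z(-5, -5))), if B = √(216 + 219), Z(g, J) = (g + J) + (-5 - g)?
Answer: 40/7913 - √435/39565 ≈ 0.0045278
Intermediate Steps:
Z(g, J) = -5 + J (Z(g, J) = (J + g) + (-5 - g) = -5 + J)
B = √435 ≈ 20.857
j(v) = 2*v² (j(v) = (2*v)*v = 2*v²)
1/(B + j(Z(-5, -5))) = 1/(√435 + 2*(-5 - 5)²) = 1/(√435 + 2*(-10)²) = 1/(√435 + 2*100) = 1/(√435 + 200) = 1/(200 + √435)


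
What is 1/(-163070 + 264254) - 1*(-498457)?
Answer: 50435873089/101184 ≈ 4.9846e+5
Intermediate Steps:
1/(-163070 + 264254) - 1*(-498457) = 1/101184 + 498457 = 50435873089/101184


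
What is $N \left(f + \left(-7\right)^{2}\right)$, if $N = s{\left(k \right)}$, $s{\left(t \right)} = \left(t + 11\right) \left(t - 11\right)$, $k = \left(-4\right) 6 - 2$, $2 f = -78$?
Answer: $5550$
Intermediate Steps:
$f = -39$ ($f = \frac{1}{2} \left(-78\right) = -39$)
$k = -26$ ($k = -24 - 2 = -26$)
$s{\left(t \right)} = \left(-11 + t\right) \left(11 + t\right)$ ($s{\left(t \right)} = \left(11 + t\right) \left(-11 + t\right) = \left(-11 + t\right) \left(11 + t\right)$)
$N = 555$ ($N = -121 + \left(-26\right)^{2} = -121 + 676 = 555$)
$N \left(f + \left(-7\right)^{2}\right) = 555 \left(-39 + \left(-7\right)^{2}\right) = 555 \left(-39 + 49\right) = 555 \cdot 10 = 5550$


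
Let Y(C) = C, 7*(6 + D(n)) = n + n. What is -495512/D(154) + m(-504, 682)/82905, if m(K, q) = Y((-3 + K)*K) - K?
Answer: -6845115524/525065 ≈ -13037.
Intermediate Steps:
D(n) = -6 + 2*n/7 (D(n) = -6 + (n + n)/7 = -6 + (2*n)/7 = -6 + 2*n/7)
m(K, q) = -K + K*(-3 + K) (m(K, q) = (-3 + K)*K - K = K*(-3 + K) - K = -K + K*(-3 + K))
-495512/D(154) + m(-504, 682)/82905 = -495512/(-6 + (2/7)*154) - 504*(-4 - 504)/82905 = -495512/(-6 + 44) - 504*(-508)*(1/82905) = -495512/38 + 256032*(1/82905) = -495512*1/38 + 85344/27635 = -247756/19 + 85344/27635 = -6845115524/525065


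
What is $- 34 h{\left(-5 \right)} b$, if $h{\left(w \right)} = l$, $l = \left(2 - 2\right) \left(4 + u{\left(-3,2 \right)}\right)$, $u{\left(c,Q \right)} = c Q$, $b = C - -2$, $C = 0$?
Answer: $0$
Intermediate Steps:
$b = 2$ ($b = 0 - -2 = 0 + 2 = 2$)
$u{\left(c,Q \right)} = Q c$
$l = 0$ ($l = \left(2 - 2\right) \left(4 + 2 \left(-3\right)\right) = 0 \left(4 - 6\right) = 0 \left(-2\right) = 0$)
$h{\left(w \right)} = 0$
$- 34 h{\left(-5 \right)} b = \left(-34\right) 0 \cdot 2 = 0 \cdot 2 = 0$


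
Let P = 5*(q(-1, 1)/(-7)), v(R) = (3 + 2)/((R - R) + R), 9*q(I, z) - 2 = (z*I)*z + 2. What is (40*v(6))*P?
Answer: -500/63 ≈ -7.9365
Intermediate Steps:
q(I, z) = 4/9 + I*z²/9 (q(I, z) = 2/9 + ((z*I)*z + 2)/9 = 2/9 + ((I*z)*z + 2)/9 = 2/9 + (I*z² + 2)/9 = 2/9 + (2 + I*z²)/9 = 2/9 + (2/9 + I*z²/9) = 4/9 + I*z²/9)
v(R) = 5/R (v(R) = 5/(0 + R) = 5/R)
P = -5/21 (P = 5*((4/9 + (⅑)*(-1)*1²)/(-7)) = 5*((4/9 + (⅑)*(-1)*1)*(-⅐)) = 5*((4/9 - ⅑)*(-⅐)) = 5*((⅓)*(-⅐)) = 5*(-1/21) = -5/21 ≈ -0.23810)
(40*v(6))*P = (40*(5/6))*(-5/21) = (40*(5*(⅙)))*(-5/21) = (40*(⅚))*(-5/21) = (100/3)*(-5/21) = -500/63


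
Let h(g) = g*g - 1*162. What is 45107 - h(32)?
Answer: 44245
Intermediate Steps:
h(g) = -162 + g² (h(g) = g² - 162 = -162 + g²)
45107 - h(32) = 45107 - (-162 + 32²) = 45107 - (-162 + 1024) = 45107 - 1*862 = 45107 - 862 = 44245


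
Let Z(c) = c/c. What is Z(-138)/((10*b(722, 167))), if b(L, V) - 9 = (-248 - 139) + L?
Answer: 1/3440 ≈ 0.00029070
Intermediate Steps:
Z(c) = 1
b(L, V) = -378 + L (b(L, V) = 9 + ((-248 - 139) + L) = 9 + (-387 + L) = -378 + L)
Z(-138)/((10*b(722, 167))) = 1/(10*(-378 + 722)) = 1/(10*344) = 1/3440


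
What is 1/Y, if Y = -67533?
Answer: -1/67533 ≈ -1.4808e-5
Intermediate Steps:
1/Y = 1/(-67533) = -1/67533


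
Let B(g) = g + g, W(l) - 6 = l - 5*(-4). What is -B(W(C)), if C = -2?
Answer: -48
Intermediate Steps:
W(l) = 26 + l (W(l) = 6 + (l - 5*(-4)) = 6 + (l + 20) = 6 + (20 + l) = 26 + l)
B(g) = 2*g
-B(W(C)) = -2*(26 - 2) = -2*24 = -1*48 = -48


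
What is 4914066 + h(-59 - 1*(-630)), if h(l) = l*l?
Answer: 5240107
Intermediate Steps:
h(l) = l²
4914066 + h(-59 - 1*(-630)) = 4914066 + (-59 - 1*(-630))² = 4914066 + (-59 + 630)² = 4914066 + 571² = 4914066 + 326041 = 5240107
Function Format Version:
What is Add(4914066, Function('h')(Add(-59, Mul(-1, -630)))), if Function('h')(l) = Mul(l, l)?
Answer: 5240107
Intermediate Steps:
Function('h')(l) = Pow(l, 2)
Add(4914066, Function('h')(Add(-59, Mul(-1, -630)))) = Add(4914066, Pow(Add(-59, Mul(-1, -630)), 2)) = Add(4914066, Pow(Add(-59, 630), 2)) = Add(4914066, Pow(571, 2)) = Add(4914066, 326041) = 5240107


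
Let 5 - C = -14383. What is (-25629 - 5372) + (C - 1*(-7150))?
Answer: -9463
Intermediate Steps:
C = 14388 (C = 5 - 1*(-14383) = 5 + 14383 = 14388)
(-25629 - 5372) + (C - 1*(-7150)) = (-25629 - 5372) + (14388 - 1*(-7150)) = -31001 + (14388 + 7150) = -31001 + 21538 = -9463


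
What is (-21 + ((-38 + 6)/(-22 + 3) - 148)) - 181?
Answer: -6618/19 ≈ -348.32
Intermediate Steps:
(-21 + ((-38 + 6)/(-22 + 3) - 148)) - 181 = (-21 + (-32/(-19) - 148)) - 181 = (-21 + (-32*(-1/19) - 148)) - 181 = (-21 + (32/19 - 148)) - 181 = (-21 - 2780/19) - 181 = -3179/19 - 181 = -6618/19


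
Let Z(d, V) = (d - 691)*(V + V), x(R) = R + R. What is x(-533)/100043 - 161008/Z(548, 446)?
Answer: 3992937162/3190271227 ≈ 1.2516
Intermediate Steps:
x(R) = 2*R
Z(d, V) = 2*V*(-691 + d) (Z(d, V) = (-691 + d)*(2*V) = 2*V*(-691 + d))
x(-533)/100043 - 161008/Z(548, 446) = (2*(-533))/100043 - 161008*1/(892*(-691 + 548)) = -1066*1/100043 - 161008/(2*446*(-143)) = -1066/100043 - 161008/(-127556) = -1066/100043 - 161008*(-1/127556) = -1066/100043 + 40252/31889 = 3992937162/3190271227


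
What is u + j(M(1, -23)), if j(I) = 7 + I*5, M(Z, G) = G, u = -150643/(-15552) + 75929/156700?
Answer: -59602305323/609249600 ≈ -97.829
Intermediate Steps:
u = 6196651477/609249600 (u = -150643*(-1/15552) + 75929*(1/156700) = 150643/15552 + 75929/156700 = 6196651477/609249600 ≈ 10.171)
j(I) = 7 + 5*I
u + j(M(1, -23)) = 6196651477/609249600 + (7 + 5*(-23)) = 6196651477/609249600 + (7 - 115) = 6196651477/609249600 - 108 = -59602305323/609249600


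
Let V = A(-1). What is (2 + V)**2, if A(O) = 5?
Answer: 49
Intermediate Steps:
V = 5
(2 + V)**2 = (2 + 5)**2 = 7**2 = 49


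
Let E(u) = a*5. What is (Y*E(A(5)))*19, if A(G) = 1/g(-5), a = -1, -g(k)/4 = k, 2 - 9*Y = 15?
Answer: 1235/9 ≈ 137.22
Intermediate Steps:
Y = -13/9 (Y = 2/9 - ⅑*15 = 2/9 - 5/3 = -13/9 ≈ -1.4444)
g(k) = -4*k
A(G) = 1/20 (A(G) = 1/(-4*(-5)) = 1/20)
E(u) = -5 (E(u) = -1*5 = -5)
(Y*E(A(5)))*19 = -13/9*(-5)*19 = (65/9)*19 = 1235/9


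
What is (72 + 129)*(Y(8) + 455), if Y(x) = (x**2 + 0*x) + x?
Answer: 105927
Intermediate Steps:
Y(x) = x + x**2 (Y(x) = (x**2 + 0) + x = x**2 + x = x + x**2)
(72 + 129)*(Y(8) + 455) = (72 + 129)*(8*(1 + 8) + 455) = 201*(8*9 + 455) = 201*(72 + 455) = 201*527 = 105927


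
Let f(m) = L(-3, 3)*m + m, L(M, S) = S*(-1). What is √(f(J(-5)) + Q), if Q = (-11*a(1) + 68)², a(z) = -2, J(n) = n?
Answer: √8110 ≈ 90.056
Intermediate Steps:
L(M, S) = -S
f(m) = -2*m (f(m) = (-1*3)*m + m = -3*m + m = -2*m)
Q = 8100 (Q = (-11*(-2) + 68)² = (22 + 68)² = 90² = 8100)
√(f(J(-5)) + Q) = √(-2*(-5) + 8100) = √(10 + 8100) = √8110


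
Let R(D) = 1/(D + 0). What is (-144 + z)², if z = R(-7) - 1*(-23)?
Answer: 719104/49 ≈ 14676.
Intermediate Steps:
R(D) = 1/D
z = 160/7 (z = 1/(-7) - 1*(-23) = -⅐ + 23 = 160/7 ≈ 22.857)
(-144 + z)² = (-144 + 160/7)² = (-848/7)² = 719104/49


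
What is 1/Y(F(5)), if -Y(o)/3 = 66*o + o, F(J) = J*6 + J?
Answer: -1/7035 ≈ -0.00014215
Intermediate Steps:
F(J) = 7*J (F(J) = 6*J + J = 7*J)
Y(o) = -201*o (Y(o) = -3*(66*o + o) = -201*o)
1/Y(F(5)) = 1/(-1407*5) = 1/(-201*35) = 1/(-7035) = -1/7035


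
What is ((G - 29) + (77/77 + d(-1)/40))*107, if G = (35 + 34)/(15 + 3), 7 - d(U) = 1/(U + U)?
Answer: -123157/48 ≈ -2565.8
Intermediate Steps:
d(U) = 7 - 1/(2*U) (d(U) = 7 - 1/(U + U) = 7 - 1/(2*U))
G = 23/6 (G = 69/18 = 69*(1/18) = 23/6 ≈ 3.8333)
((G - 29) + (77/77 + d(-1)/40))*107 = ((23/6 - 29) + (77/77 + (7 - ½/(-1))/40))*107 = (-151/6 + (77*(1/77) + (7 - ½*(-1))*(1/40)))*107 = (-151/6 + (1 + (7 + ½)*(1/40)))*107 = (-151/6 + (1 + (15/2)*(1/40)))*107 = (-151/6 + (1 + 3/16))*107 = (-151/6 + 19/16)*107 = -1151/48*107 = -123157/48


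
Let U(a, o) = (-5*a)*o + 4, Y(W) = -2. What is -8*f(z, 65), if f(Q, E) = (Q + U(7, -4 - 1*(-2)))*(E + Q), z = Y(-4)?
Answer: -36288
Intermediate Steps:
U(a, o) = 4 - 5*a*o (U(a, o) = -5*a*o + 4 = 4 - 5*a*o)
z = -2
f(Q, E) = (74 + Q)*(E + Q) (f(Q, E) = (Q + (4 - 5*7*(-4 - 1*(-2))))*(E + Q) = (Q + (4 - 5*7*(-4 + 2)))*(E + Q) = (Q + (4 - 5*7*(-2)))*(E + Q) = (Q + (4 + 70))*(E + Q) = (Q + 74)*(E + Q) = (74 + Q)*(E + Q))
-8*f(z, 65) = -8*((-2)**2 + 74*65 + 74*(-2) + 65*(-2)) = -8*(4 + 4810 - 148 - 130) = -8*4536 = -36288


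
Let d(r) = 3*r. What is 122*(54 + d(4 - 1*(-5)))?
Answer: 9882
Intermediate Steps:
122*(54 + d(4 - 1*(-5))) = 122*(54 + 3*(4 - 1*(-5))) = 122*(54 + 3*(4 + 5)) = 122*(54 + 3*9) = 122*(54 + 27) = 122*81 = 9882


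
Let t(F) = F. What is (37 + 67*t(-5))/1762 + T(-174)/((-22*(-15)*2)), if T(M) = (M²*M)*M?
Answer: 67296364393/48455 ≈ 1.3888e+6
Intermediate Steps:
T(M) = M⁴ (T(M) = M³*M = M⁴)
(37 + 67*t(-5))/1762 + T(-174)/((-22*(-15)*2)) = (37 + 67*(-5))/1762 + (-174)⁴/((-22*(-15)*2)) = (37 - 335)*(1/1762) + 916636176/((330*2)) = -298*1/1762 + 916636176/660 = -149/881 + 916636176*(1/660) = -149/881 + 76386348/55 = 67296364393/48455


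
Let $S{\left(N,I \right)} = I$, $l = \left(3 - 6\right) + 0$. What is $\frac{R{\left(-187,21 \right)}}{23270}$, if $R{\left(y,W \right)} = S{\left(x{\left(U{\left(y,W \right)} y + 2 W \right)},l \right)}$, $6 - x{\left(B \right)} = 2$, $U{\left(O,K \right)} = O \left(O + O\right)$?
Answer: $- \frac{3}{23270} \approx -0.00012892$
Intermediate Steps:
$U{\left(O,K \right)} = 2 O^{2}$ ($U{\left(O,K \right)} = O 2 O = 2 O^{2}$)
$x{\left(B \right)} = 4$ ($x{\left(B \right)} = 6 - 2 = 4$)
$l = -3$ ($l = -3 + 0 = -3$)
$R{\left(y,W \right)} = -3$
$\frac{R{\left(-187,21 \right)}}{23270} = - \frac{3}{23270}$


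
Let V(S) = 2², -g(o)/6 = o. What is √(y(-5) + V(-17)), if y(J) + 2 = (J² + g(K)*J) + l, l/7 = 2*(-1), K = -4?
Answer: I*√107 ≈ 10.344*I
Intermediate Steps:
g(o) = -6*o
l = -14 (l = 7*(2*(-1)) = 7*(-2) = -14)
y(J) = -16 + J² + 24*J (y(J) = -2 + ((J² + (-6*(-4))*J) - 14) = -2 + ((J² + 24*J) - 14) = -2 + (-14 + J² + 24*J) = -16 + J² + 24*J)
V(S) = 4
√(y(-5) + V(-17)) = √((-16 + (-5)² + 24*(-5)) + 4) = √((-16 + 25 - 120) + 4) = √(-111 + 4) = √(-107) = I*√107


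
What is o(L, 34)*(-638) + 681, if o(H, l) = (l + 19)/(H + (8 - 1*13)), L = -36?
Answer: 61735/41 ≈ 1505.7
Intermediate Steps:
o(H, l) = (19 + l)/(-5 + H) (o(H, l) = (19 + l)/(H + (8 - 13)) = (19 + l)/(H - 5) = (19 + l)/(-5 + H))
o(L, 34)*(-638) + 681 = ((19 + 34)/(-5 - 36))*(-638) + 681 = (53/(-41))*(-638) + 681 = -1/41*53*(-638) + 681 = -53/41*(-638) + 681 = 33814/41 + 681 = 61735/41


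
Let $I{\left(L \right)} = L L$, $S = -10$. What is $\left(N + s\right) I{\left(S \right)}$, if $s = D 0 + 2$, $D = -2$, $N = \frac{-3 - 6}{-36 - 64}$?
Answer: $209$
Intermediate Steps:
$N = \frac{9}{100}$ ($N = - \frac{9}{-100} = \left(-9\right) \left(- \frac{1}{100}\right) = \frac{9}{100} \approx 0.09$)
$I{\left(L \right)} = L^{2}$
$s = 2$ ($s = \left(-2\right) 0 + 2 = 0 + 2 = 2$)
$\left(N + s\right) I{\left(S \right)} = \left(\frac{9}{100} + 2\right) \left(-10\right)^{2} = \frac{209}{100} \cdot 100 = 209$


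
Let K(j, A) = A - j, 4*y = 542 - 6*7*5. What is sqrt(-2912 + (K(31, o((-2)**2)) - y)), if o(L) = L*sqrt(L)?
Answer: I*sqrt(3018) ≈ 54.936*I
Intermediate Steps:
y = 83 (y = (542 - 6*7*5)/4 = (542 - 42*5)/4 = (542 - 1*210)/4 = (542 - 210)/4 = (1/4)*332 = 83)
o(L) = L**(3/2)
sqrt(-2912 + (K(31, o((-2)**2)) - y)) = sqrt(-2912 + ((((-2)**2)**(3/2) - 1*31) - 1*83)) = sqrt(-2912 + ((4**(3/2) - 31) - 83)) = sqrt(-2912 + ((8 - 31) - 83)) = sqrt(-2912 + (-23 - 83)) = sqrt(-2912 - 106) = sqrt(-3018) = I*sqrt(3018)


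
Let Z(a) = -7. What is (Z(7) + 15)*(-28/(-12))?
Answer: 56/3 ≈ 18.667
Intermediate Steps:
(Z(7) + 15)*(-28/(-12)) = (-7 + 15)*(-28/(-12)) = 8*(-28*(-1/12)) = 8*(7/3) = 56/3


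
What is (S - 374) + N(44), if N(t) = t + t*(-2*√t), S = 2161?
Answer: 1831 - 176*√11 ≈ 1247.3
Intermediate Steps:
N(t) = t - 2*t^(3/2)
(S - 374) + N(44) = (2161 - 374) + (44 - 176*√11) = 1787 + (44 - 176*√11) = 1831 - 176*√11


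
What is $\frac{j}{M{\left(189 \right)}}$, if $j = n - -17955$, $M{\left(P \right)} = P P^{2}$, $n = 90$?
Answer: $\frac{2005}{750141} \approx 0.0026728$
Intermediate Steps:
$M{\left(P \right)} = P^{3}$
$j = 18045$ ($j = 90 - -17955 = 90 + 17955 = 18045$)
$\frac{j}{M{\left(189 \right)}} = \frac{18045}{189^{3}} = \frac{18045}{6751269} = 18045 \cdot \frac{1}{6751269} = \frac{2005}{750141}$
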